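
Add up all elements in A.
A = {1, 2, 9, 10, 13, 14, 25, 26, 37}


Set A = {1, 2, 9, 10, 13, 14, 25, 26, 37}
Sum = 1 + 2 + 9 + 10 + 13 + 14 + 25 + 26 + 37 = 137

137


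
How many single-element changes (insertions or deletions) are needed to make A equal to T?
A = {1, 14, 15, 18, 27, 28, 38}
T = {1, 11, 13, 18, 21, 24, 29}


Set A = {1, 14, 15, 18, 27, 28, 38}
Set T = {1, 11, 13, 18, 21, 24, 29}
Elements to remove from A (in A, not in T): {14, 15, 27, 28, 38} → 5 removals
Elements to add to A (in T, not in A): {11, 13, 21, 24, 29} → 5 additions
Total edits = 5 + 5 = 10

10


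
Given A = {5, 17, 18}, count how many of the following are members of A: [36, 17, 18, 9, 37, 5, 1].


Set A = {5, 17, 18}
Candidates: [36, 17, 18, 9, 37, 5, 1]
Check each candidate:
36 ∉ A, 17 ∈ A, 18 ∈ A, 9 ∉ A, 37 ∉ A, 5 ∈ A, 1 ∉ A
Count of candidates in A: 3

3


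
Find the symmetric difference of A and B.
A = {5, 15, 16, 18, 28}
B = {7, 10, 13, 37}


Set A = {5, 15, 16, 18, 28}
Set B = {7, 10, 13, 37}
A △ B = (A \ B) ∪ (B \ A)
Elements in A but not B: {5, 15, 16, 18, 28}
Elements in B but not A: {7, 10, 13, 37}
A △ B = {5, 7, 10, 13, 15, 16, 18, 28, 37}

{5, 7, 10, 13, 15, 16, 18, 28, 37}


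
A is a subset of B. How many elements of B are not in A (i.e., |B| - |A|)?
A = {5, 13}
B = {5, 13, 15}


Set A = {5, 13}, |A| = 2
Set B = {5, 13, 15}, |B| = 3
Since A ⊆ B: B \ A = {15}
|B| - |A| = 3 - 2 = 1

1


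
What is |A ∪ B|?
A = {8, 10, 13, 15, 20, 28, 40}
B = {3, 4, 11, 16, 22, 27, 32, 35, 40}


Set A = {8, 10, 13, 15, 20, 28, 40}, |A| = 7
Set B = {3, 4, 11, 16, 22, 27, 32, 35, 40}, |B| = 9
A ∩ B = {40}, |A ∩ B| = 1
|A ∪ B| = |A| + |B| - |A ∩ B| = 7 + 9 - 1 = 15

15


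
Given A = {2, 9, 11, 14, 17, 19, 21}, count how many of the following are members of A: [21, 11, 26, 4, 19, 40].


Set A = {2, 9, 11, 14, 17, 19, 21}
Candidates: [21, 11, 26, 4, 19, 40]
Check each candidate:
21 ∈ A, 11 ∈ A, 26 ∉ A, 4 ∉ A, 19 ∈ A, 40 ∉ A
Count of candidates in A: 3

3


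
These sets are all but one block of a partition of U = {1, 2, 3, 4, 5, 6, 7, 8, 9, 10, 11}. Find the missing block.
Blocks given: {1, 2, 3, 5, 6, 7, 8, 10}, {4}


U = {1, 2, 3, 4, 5, 6, 7, 8, 9, 10, 11}
Shown blocks: {1, 2, 3, 5, 6, 7, 8, 10}, {4}
A partition's blocks are pairwise disjoint and cover U, so the missing block = U \ (union of shown blocks).
Union of shown blocks: {1, 2, 3, 4, 5, 6, 7, 8, 10}
Missing block = U \ (union) = {9, 11}

{9, 11}


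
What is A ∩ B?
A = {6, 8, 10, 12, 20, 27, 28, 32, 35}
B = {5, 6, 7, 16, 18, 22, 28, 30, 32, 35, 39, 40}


Set A = {6, 8, 10, 12, 20, 27, 28, 32, 35}
Set B = {5, 6, 7, 16, 18, 22, 28, 30, 32, 35, 39, 40}
A ∩ B includes only elements in both sets.
Check each element of A against B:
6 ✓, 8 ✗, 10 ✗, 12 ✗, 20 ✗, 27 ✗, 28 ✓, 32 ✓, 35 ✓
A ∩ B = {6, 28, 32, 35}

{6, 28, 32, 35}


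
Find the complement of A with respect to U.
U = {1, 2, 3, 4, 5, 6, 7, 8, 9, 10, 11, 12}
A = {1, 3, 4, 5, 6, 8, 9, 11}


Universal set U = {1, 2, 3, 4, 5, 6, 7, 8, 9, 10, 11, 12}
Set A = {1, 3, 4, 5, 6, 8, 9, 11}
A' = U \ A = elements in U but not in A
Checking each element of U:
1 (in A, exclude), 2 (not in A, include), 3 (in A, exclude), 4 (in A, exclude), 5 (in A, exclude), 6 (in A, exclude), 7 (not in A, include), 8 (in A, exclude), 9 (in A, exclude), 10 (not in A, include), 11 (in A, exclude), 12 (not in A, include)
A' = {2, 7, 10, 12}

{2, 7, 10, 12}


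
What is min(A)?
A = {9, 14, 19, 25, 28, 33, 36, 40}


Set A = {9, 14, 19, 25, 28, 33, 36, 40}
Elements in ascending order: 9, 14, 19, 25, 28, 33, 36, 40
The smallest element is 9.

9


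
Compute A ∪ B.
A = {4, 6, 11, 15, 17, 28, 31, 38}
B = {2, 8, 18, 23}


Set A = {4, 6, 11, 15, 17, 28, 31, 38}
Set B = {2, 8, 18, 23}
A ∪ B includes all elements in either set.
Elements from A: {4, 6, 11, 15, 17, 28, 31, 38}
Elements from B not already included: {2, 8, 18, 23}
A ∪ B = {2, 4, 6, 8, 11, 15, 17, 18, 23, 28, 31, 38}

{2, 4, 6, 8, 11, 15, 17, 18, 23, 28, 31, 38}


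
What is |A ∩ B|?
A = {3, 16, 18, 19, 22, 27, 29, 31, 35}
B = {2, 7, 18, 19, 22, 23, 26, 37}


Set A = {3, 16, 18, 19, 22, 27, 29, 31, 35}
Set B = {2, 7, 18, 19, 22, 23, 26, 37}
A ∩ B = {18, 19, 22}
|A ∩ B| = 3

3


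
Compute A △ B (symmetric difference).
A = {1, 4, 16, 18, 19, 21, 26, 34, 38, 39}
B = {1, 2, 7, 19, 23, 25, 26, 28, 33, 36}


Set A = {1, 4, 16, 18, 19, 21, 26, 34, 38, 39}
Set B = {1, 2, 7, 19, 23, 25, 26, 28, 33, 36}
A △ B = (A \ B) ∪ (B \ A)
Elements in A but not B: {4, 16, 18, 21, 34, 38, 39}
Elements in B but not A: {2, 7, 23, 25, 28, 33, 36}
A △ B = {2, 4, 7, 16, 18, 21, 23, 25, 28, 33, 34, 36, 38, 39}

{2, 4, 7, 16, 18, 21, 23, 25, 28, 33, 34, 36, 38, 39}


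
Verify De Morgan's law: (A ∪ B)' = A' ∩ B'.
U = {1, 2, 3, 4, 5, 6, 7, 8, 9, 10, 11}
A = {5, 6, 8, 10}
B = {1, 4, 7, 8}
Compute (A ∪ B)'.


U = {1, 2, 3, 4, 5, 6, 7, 8, 9, 10, 11}
A = {5, 6, 8, 10}, B = {1, 4, 7, 8}
A ∪ B = {1, 4, 5, 6, 7, 8, 10}
(A ∪ B)' = U \ (A ∪ B) = {2, 3, 9, 11}
Verification via A' ∩ B': A' = {1, 2, 3, 4, 7, 9, 11}, B' = {2, 3, 5, 6, 9, 10, 11}
A' ∩ B' = {2, 3, 9, 11} ✓

{2, 3, 9, 11}


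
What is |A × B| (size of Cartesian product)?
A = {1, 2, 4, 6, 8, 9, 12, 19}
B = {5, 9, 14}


Set A = {1, 2, 4, 6, 8, 9, 12, 19} has 8 elements.
Set B = {5, 9, 14} has 3 elements.
|A × B| = |A| × |B| = 8 × 3 = 24

24


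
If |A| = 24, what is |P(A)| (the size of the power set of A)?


The set has 24 elements.
The power set contains all possible subsets.
|P(A)| = 2^|A| = 2^24 = 16777216

16777216


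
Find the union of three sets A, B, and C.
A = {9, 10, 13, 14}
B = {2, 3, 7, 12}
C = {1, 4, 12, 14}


Set A = {9, 10, 13, 14}
Set B = {2, 3, 7, 12}
Set C = {1, 4, 12, 14}
First, A ∪ B = {2, 3, 7, 9, 10, 12, 13, 14}
Then, (A ∪ B) ∪ C = {1, 2, 3, 4, 7, 9, 10, 12, 13, 14}

{1, 2, 3, 4, 7, 9, 10, 12, 13, 14}


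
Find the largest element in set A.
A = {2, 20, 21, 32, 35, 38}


Set A = {2, 20, 21, 32, 35, 38}
Elements in ascending order: 2, 20, 21, 32, 35, 38
The largest element is 38.

38


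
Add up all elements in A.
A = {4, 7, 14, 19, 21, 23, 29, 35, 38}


Set A = {4, 7, 14, 19, 21, 23, 29, 35, 38}
Sum = 4 + 7 + 14 + 19 + 21 + 23 + 29 + 35 + 38 = 190

190


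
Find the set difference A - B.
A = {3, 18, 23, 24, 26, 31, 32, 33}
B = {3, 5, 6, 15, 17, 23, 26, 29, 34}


Set A = {3, 18, 23, 24, 26, 31, 32, 33}
Set B = {3, 5, 6, 15, 17, 23, 26, 29, 34}
A \ B includes elements in A that are not in B.
Check each element of A:
3 (in B, remove), 18 (not in B, keep), 23 (in B, remove), 24 (not in B, keep), 26 (in B, remove), 31 (not in B, keep), 32 (not in B, keep), 33 (not in B, keep)
A \ B = {18, 24, 31, 32, 33}

{18, 24, 31, 32, 33}


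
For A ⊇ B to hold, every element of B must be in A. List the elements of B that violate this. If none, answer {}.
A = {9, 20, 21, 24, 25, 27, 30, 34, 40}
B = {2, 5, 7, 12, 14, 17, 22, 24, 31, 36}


Set A = {9, 20, 21, 24, 25, 27, 30, 34, 40}
Set B = {2, 5, 7, 12, 14, 17, 22, 24, 31, 36}
Check each element of B against A:
2 ∉ A (include), 5 ∉ A (include), 7 ∉ A (include), 12 ∉ A (include), 14 ∉ A (include), 17 ∉ A (include), 22 ∉ A (include), 24 ∈ A, 31 ∉ A (include), 36 ∉ A (include)
Elements of B not in A: {2, 5, 7, 12, 14, 17, 22, 31, 36}

{2, 5, 7, 12, 14, 17, 22, 31, 36}


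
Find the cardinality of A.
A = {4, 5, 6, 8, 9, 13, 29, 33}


Set A = {4, 5, 6, 8, 9, 13, 29, 33}
Listing elements: 4, 5, 6, 8, 9, 13, 29, 33
Counting: 8 elements
|A| = 8

8


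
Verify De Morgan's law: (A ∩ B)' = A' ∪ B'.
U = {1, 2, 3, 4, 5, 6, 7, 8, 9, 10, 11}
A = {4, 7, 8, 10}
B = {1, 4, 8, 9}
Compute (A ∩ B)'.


U = {1, 2, 3, 4, 5, 6, 7, 8, 9, 10, 11}
A = {4, 7, 8, 10}, B = {1, 4, 8, 9}
A ∩ B = {4, 8}
(A ∩ B)' = U \ (A ∩ B) = {1, 2, 3, 5, 6, 7, 9, 10, 11}
Verification via A' ∪ B': A' = {1, 2, 3, 5, 6, 9, 11}, B' = {2, 3, 5, 6, 7, 10, 11}
A' ∪ B' = {1, 2, 3, 5, 6, 7, 9, 10, 11} ✓

{1, 2, 3, 5, 6, 7, 9, 10, 11}


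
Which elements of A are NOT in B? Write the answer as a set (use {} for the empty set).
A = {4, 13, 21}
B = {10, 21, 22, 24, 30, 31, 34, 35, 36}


Set A = {4, 13, 21}
Set B = {10, 21, 22, 24, 30, 31, 34, 35, 36}
Check each element of A against B:
4 ∉ B (include), 13 ∉ B (include), 21 ∈ B
Elements of A not in B: {4, 13}

{4, 13}


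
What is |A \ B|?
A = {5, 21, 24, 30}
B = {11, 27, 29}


Set A = {5, 21, 24, 30}
Set B = {11, 27, 29}
A \ B = {5, 21, 24, 30}
|A \ B| = 4

4


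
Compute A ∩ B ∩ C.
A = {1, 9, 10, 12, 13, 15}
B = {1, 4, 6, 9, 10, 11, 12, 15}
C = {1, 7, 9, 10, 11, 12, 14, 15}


Set A = {1, 9, 10, 12, 13, 15}
Set B = {1, 4, 6, 9, 10, 11, 12, 15}
Set C = {1, 7, 9, 10, 11, 12, 14, 15}
First, A ∩ B = {1, 9, 10, 12, 15}
Then, (A ∩ B) ∩ C = {1, 9, 10, 12, 15}

{1, 9, 10, 12, 15}


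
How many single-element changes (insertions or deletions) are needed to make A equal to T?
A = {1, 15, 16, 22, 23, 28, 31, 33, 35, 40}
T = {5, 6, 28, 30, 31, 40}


Set A = {1, 15, 16, 22, 23, 28, 31, 33, 35, 40}
Set T = {5, 6, 28, 30, 31, 40}
Elements to remove from A (in A, not in T): {1, 15, 16, 22, 23, 33, 35} → 7 removals
Elements to add to A (in T, not in A): {5, 6, 30} → 3 additions
Total edits = 7 + 3 = 10

10


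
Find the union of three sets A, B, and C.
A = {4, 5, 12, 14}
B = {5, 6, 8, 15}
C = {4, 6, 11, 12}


Set A = {4, 5, 12, 14}
Set B = {5, 6, 8, 15}
Set C = {4, 6, 11, 12}
First, A ∪ B = {4, 5, 6, 8, 12, 14, 15}
Then, (A ∪ B) ∪ C = {4, 5, 6, 8, 11, 12, 14, 15}

{4, 5, 6, 8, 11, 12, 14, 15}


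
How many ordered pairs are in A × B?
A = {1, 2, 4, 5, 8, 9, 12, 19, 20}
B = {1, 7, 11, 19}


Set A = {1, 2, 4, 5, 8, 9, 12, 19, 20} has 9 elements.
Set B = {1, 7, 11, 19} has 4 elements.
|A × B| = |A| × |B| = 9 × 4 = 36

36


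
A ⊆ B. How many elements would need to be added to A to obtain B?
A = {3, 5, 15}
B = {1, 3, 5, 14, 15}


Set A = {3, 5, 15}, |A| = 3
Set B = {1, 3, 5, 14, 15}, |B| = 5
Since A ⊆ B: B \ A = {1, 14}
|B| - |A| = 5 - 3 = 2

2


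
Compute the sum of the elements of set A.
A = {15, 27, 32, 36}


Set A = {15, 27, 32, 36}
Sum = 15 + 27 + 32 + 36 = 110

110


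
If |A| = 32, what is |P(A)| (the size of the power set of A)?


The set has 32 elements.
The power set contains all possible subsets.
|P(A)| = 2^|A| = 2^32 = 4294967296

4294967296


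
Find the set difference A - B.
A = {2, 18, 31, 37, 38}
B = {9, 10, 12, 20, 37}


Set A = {2, 18, 31, 37, 38}
Set B = {9, 10, 12, 20, 37}
A \ B includes elements in A that are not in B.
Check each element of A:
2 (not in B, keep), 18 (not in B, keep), 31 (not in B, keep), 37 (in B, remove), 38 (not in B, keep)
A \ B = {2, 18, 31, 38}

{2, 18, 31, 38}


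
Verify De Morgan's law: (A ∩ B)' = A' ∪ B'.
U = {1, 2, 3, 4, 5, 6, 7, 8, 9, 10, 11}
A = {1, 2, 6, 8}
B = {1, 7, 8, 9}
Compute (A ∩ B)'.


U = {1, 2, 3, 4, 5, 6, 7, 8, 9, 10, 11}
A = {1, 2, 6, 8}, B = {1, 7, 8, 9}
A ∩ B = {1, 8}
(A ∩ B)' = U \ (A ∩ B) = {2, 3, 4, 5, 6, 7, 9, 10, 11}
Verification via A' ∪ B': A' = {3, 4, 5, 7, 9, 10, 11}, B' = {2, 3, 4, 5, 6, 10, 11}
A' ∪ B' = {2, 3, 4, 5, 6, 7, 9, 10, 11} ✓

{2, 3, 4, 5, 6, 7, 9, 10, 11}


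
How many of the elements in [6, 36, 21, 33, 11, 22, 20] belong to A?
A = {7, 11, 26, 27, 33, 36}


Set A = {7, 11, 26, 27, 33, 36}
Candidates: [6, 36, 21, 33, 11, 22, 20]
Check each candidate:
6 ∉ A, 36 ∈ A, 21 ∉ A, 33 ∈ A, 11 ∈ A, 22 ∉ A, 20 ∉ A
Count of candidates in A: 3

3


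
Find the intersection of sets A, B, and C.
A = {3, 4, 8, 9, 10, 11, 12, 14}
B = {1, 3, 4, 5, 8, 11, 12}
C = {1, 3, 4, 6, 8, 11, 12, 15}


Set A = {3, 4, 8, 9, 10, 11, 12, 14}
Set B = {1, 3, 4, 5, 8, 11, 12}
Set C = {1, 3, 4, 6, 8, 11, 12, 15}
First, A ∩ B = {3, 4, 8, 11, 12}
Then, (A ∩ B) ∩ C = {3, 4, 8, 11, 12}

{3, 4, 8, 11, 12}


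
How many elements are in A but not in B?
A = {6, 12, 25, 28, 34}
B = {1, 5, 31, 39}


Set A = {6, 12, 25, 28, 34}
Set B = {1, 5, 31, 39}
A \ B = {6, 12, 25, 28, 34}
|A \ B| = 5

5


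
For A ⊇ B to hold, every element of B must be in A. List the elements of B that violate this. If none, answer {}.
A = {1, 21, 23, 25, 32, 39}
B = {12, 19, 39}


Set A = {1, 21, 23, 25, 32, 39}
Set B = {12, 19, 39}
Check each element of B against A:
12 ∉ A (include), 19 ∉ A (include), 39 ∈ A
Elements of B not in A: {12, 19}

{12, 19}


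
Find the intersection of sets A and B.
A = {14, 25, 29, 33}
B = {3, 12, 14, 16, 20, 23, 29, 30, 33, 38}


Set A = {14, 25, 29, 33}
Set B = {3, 12, 14, 16, 20, 23, 29, 30, 33, 38}
A ∩ B includes only elements in both sets.
Check each element of A against B:
14 ✓, 25 ✗, 29 ✓, 33 ✓
A ∩ B = {14, 29, 33}

{14, 29, 33}


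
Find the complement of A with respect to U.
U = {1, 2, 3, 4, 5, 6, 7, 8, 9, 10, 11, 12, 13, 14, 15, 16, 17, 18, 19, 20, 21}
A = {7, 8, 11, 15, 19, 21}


Universal set U = {1, 2, 3, 4, 5, 6, 7, 8, 9, 10, 11, 12, 13, 14, 15, 16, 17, 18, 19, 20, 21}
Set A = {7, 8, 11, 15, 19, 21}
A' = U \ A = elements in U but not in A
Checking each element of U:
1 (not in A, include), 2 (not in A, include), 3 (not in A, include), 4 (not in A, include), 5 (not in A, include), 6 (not in A, include), 7 (in A, exclude), 8 (in A, exclude), 9 (not in A, include), 10 (not in A, include), 11 (in A, exclude), 12 (not in A, include), 13 (not in A, include), 14 (not in A, include), 15 (in A, exclude), 16 (not in A, include), 17 (not in A, include), 18 (not in A, include), 19 (in A, exclude), 20 (not in A, include), 21 (in A, exclude)
A' = {1, 2, 3, 4, 5, 6, 9, 10, 12, 13, 14, 16, 17, 18, 20}

{1, 2, 3, 4, 5, 6, 9, 10, 12, 13, 14, 16, 17, 18, 20}


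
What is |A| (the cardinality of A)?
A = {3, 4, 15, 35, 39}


Set A = {3, 4, 15, 35, 39}
Listing elements: 3, 4, 15, 35, 39
Counting: 5 elements
|A| = 5

5


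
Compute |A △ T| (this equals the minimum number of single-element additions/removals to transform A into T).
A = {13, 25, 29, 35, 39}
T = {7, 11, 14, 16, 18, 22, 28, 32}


Set A = {13, 25, 29, 35, 39}
Set T = {7, 11, 14, 16, 18, 22, 28, 32}
Elements to remove from A (in A, not in T): {13, 25, 29, 35, 39} → 5 removals
Elements to add to A (in T, not in A): {7, 11, 14, 16, 18, 22, 28, 32} → 8 additions
Total edits = 5 + 8 = 13

13


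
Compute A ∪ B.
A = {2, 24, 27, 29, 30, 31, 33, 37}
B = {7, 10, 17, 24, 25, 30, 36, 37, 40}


Set A = {2, 24, 27, 29, 30, 31, 33, 37}
Set B = {7, 10, 17, 24, 25, 30, 36, 37, 40}
A ∪ B includes all elements in either set.
Elements from A: {2, 24, 27, 29, 30, 31, 33, 37}
Elements from B not already included: {7, 10, 17, 25, 36, 40}
A ∪ B = {2, 7, 10, 17, 24, 25, 27, 29, 30, 31, 33, 36, 37, 40}

{2, 7, 10, 17, 24, 25, 27, 29, 30, 31, 33, 36, 37, 40}


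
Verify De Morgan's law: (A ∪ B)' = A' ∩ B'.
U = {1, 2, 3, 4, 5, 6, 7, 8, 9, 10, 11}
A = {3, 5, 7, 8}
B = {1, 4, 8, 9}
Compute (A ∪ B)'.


U = {1, 2, 3, 4, 5, 6, 7, 8, 9, 10, 11}
A = {3, 5, 7, 8}, B = {1, 4, 8, 9}
A ∪ B = {1, 3, 4, 5, 7, 8, 9}
(A ∪ B)' = U \ (A ∪ B) = {2, 6, 10, 11}
Verification via A' ∩ B': A' = {1, 2, 4, 6, 9, 10, 11}, B' = {2, 3, 5, 6, 7, 10, 11}
A' ∩ B' = {2, 6, 10, 11} ✓

{2, 6, 10, 11}


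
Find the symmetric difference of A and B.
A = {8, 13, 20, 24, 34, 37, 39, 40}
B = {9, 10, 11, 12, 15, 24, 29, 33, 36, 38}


Set A = {8, 13, 20, 24, 34, 37, 39, 40}
Set B = {9, 10, 11, 12, 15, 24, 29, 33, 36, 38}
A △ B = (A \ B) ∪ (B \ A)
Elements in A but not B: {8, 13, 20, 34, 37, 39, 40}
Elements in B but not A: {9, 10, 11, 12, 15, 29, 33, 36, 38}
A △ B = {8, 9, 10, 11, 12, 13, 15, 20, 29, 33, 34, 36, 37, 38, 39, 40}

{8, 9, 10, 11, 12, 13, 15, 20, 29, 33, 34, 36, 37, 38, 39, 40}


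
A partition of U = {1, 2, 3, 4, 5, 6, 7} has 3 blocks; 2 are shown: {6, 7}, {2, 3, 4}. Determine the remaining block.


U = {1, 2, 3, 4, 5, 6, 7}
Shown blocks: {6, 7}, {2, 3, 4}
A partition's blocks are pairwise disjoint and cover U, so the missing block = U \ (union of shown blocks).
Union of shown blocks: {2, 3, 4, 6, 7}
Missing block = U \ (union) = {1, 5}

{1, 5}


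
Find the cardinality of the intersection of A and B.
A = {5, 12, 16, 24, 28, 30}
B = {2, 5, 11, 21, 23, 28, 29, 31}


Set A = {5, 12, 16, 24, 28, 30}
Set B = {2, 5, 11, 21, 23, 28, 29, 31}
A ∩ B = {5, 28}
|A ∩ B| = 2

2


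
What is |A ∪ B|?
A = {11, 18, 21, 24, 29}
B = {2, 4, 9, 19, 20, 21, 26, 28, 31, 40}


Set A = {11, 18, 21, 24, 29}, |A| = 5
Set B = {2, 4, 9, 19, 20, 21, 26, 28, 31, 40}, |B| = 10
A ∩ B = {21}, |A ∩ B| = 1
|A ∪ B| = |A| + |B| - |A ∩ B| = 5 + 10 - 1 = 14

14


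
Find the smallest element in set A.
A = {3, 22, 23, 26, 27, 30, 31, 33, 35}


Set A = {3, 22, 23, 26, 27, 30, 31, 33, 35}
Elements in ascending order: 3, 22, 23, 26, 27, 30, 31, 33, 35
The smallest element is 3.

3


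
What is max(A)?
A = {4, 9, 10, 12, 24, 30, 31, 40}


Set A = {4, 9, 10, 12, 24, 30, 31, 40}
Elements in ascending order: 4, 9, 10, 12, 24, 30, 31, 40
The largest element is 40.

40


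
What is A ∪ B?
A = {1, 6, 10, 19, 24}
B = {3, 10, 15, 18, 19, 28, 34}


Set A = {1, 6, 10, 19, 24}
Set B = {3, 10, 15, 18, 19, 28, 34}
A ∪ B includes all elements in either set.
Elements from A: {1, 6, 10, 19, 24}
Elements from B not already included: {3, 15, 18, 28, 34}
A ∪ B = {1, 3, 6, 10, 15, 18, 19, 24, 28, 34}

{1, 3, 6, 10, 15, 18, 19, 24, 28, 34}


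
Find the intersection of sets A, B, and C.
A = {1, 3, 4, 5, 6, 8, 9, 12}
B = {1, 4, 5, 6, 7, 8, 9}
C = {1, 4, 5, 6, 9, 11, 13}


Set A = {1, 3, 4, 5, 6, 8, 9, 12}
Set B = {1, 4, 5, 6, 7, 8, 9}
Set C = {1, 4, 5, 6, 9, 11, 13}
First, A ∩ B = {1, 4, 5, 6, 8, 9}
Then, (A ∩ B) ∩ C = {1, 4, 5, 6, 9}

{1, 4, 5, 6, 9}


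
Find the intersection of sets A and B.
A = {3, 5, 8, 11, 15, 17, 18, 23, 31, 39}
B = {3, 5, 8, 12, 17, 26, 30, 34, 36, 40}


Set A = {3, 5, 8, 11, 15, 17, 18, 23, 31, 39}
Set B = {3, 5, 8, 12, 17, 26, 30, 34, 36, 40}
A ∩ B includes only elements in both sets.
Check each element of A against B:
3 ✓, 5 ✓, 8 ✓, 11 ✗, 15 ✗, 17 ✓, 18 ✗, 23 ✗, 31 ✗, 39 ✗
A ∩ B = {3, 5, 8, 17}

{3, 5, 8, 17}


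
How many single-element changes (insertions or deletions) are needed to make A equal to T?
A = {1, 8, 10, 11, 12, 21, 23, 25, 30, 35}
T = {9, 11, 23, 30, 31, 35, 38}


Set A = {1, 8, 10, 11, 12, 21, 23, 25, 30, 35}
Set T = {9, 11, 23, 30, 31, 35, 38}
Elements to remove from A (in A, not in T): {1, 8, 10, 12, 21, 25} → 6 removals
Elements to add to A (in T, not in A): {9, 31, 38} → 3 additions
Total edits = 6 + 3 = 9

9


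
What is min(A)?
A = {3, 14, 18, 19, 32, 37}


Set A = {3, 14, 18, 19, 32, 37}
Elements in ascending order: 3, 14, 18, 19, 32, 37
The smallest element is 3.

3


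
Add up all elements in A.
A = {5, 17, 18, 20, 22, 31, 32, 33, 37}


Set A = {5, 17, 18, 20, 22, 31, 32, 33, 37}
Sum = 5 + 17 + 18 + 20 + 22 + 31 + 32 + 33 + 37 = 215

215


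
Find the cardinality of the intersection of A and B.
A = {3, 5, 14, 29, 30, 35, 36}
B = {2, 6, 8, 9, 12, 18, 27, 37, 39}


Set A = {3, 5, 14, 29, 30, 35, 36}
Set B = {2, 6, 8, 9, 12, 18, 27, 37, 39}
A ∩ B = {}
|A ∩ B| = 0

0


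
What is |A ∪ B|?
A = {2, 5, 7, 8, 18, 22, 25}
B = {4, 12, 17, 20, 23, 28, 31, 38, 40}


Set A = {2, 5, 7, 8, 18, 22, 25}, |A| = 7
Set B = {4, 12, 17, 20, 23, 28, 31, 38, 40}, |B| = 9
A ∩ B = {}, |A ∩ B| = 0
|A ∪ B| = |A| + |B| - |A ∩ B| = 7 + 9 - 0 = 16

16


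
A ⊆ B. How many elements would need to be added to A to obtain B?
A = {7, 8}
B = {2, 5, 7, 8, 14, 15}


Set A = {7, 8}, |A| = 2
Set B = {2, 5, 7, 8, 14, 15}, |B| = 6
Since A ⊆ B: B \ A = {2, 5, 14, 15}
|B| - |A| = 6 - 2 = 4

4


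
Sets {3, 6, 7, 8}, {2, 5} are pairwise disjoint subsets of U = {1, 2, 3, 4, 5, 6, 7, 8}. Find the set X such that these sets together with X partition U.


U = {1, 2, 3, 4, 5, 6, 7, 8}
Shown blocks: {3, 6, 7, 8}, {2, 5}
A partition's blocks are pairwise disjoint and cover U, so the missing block = U \ (union of shown blocks).
Union of shown blocks: {2, 3, 5, 6, 7, 8}
Missing block = U \ (union) = {1, 4}

{1, 4}


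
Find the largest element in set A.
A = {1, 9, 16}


Set A = {1, 9, 16}
Elements in ascending order: 1, 9, 16
The largest element is 16.

16


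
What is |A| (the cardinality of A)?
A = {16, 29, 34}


Set A = {16, 29, 34}
Listing elements: 16, 29, 34
Counting: 3 elements
|A| = 3

3


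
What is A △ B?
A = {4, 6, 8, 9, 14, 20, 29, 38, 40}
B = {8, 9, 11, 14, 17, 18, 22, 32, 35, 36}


Set A = {4, 6, 8, 9, 14, 20, 29, 38, 40}
Set B = {8, 9, 11, 14, 17, 18, 22, 32, 35, 36}
A △ B = (A \ B) ∪ (B \ A)
Elements in A but not B: {4, 6, 20, 29, 38, 40}
Elements in B but not A: {11, 17, 18, 22, 32, 35, 36}
A △ B = {4, 6, 11, 17, 18, 20, 22, 29, 32, 35, 36, 38, 40}

{4, 6, 11, 17, 18, 20, 22, 29, 32, 35, 36, 38, 40}


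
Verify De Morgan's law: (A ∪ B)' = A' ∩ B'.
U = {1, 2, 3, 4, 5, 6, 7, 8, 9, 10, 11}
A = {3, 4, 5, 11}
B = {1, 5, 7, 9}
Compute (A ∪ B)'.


U = {1, 2, 3, 4, 5, 6, 7, 8, 9, 10, 11}
A = {3, 4, 5, 11}, B = {1, 5, 7, 9}
A ∪ B = {1, 3, 4, 5, 7, 9, 11}
(A ∪ B)' = U \ (A ∪ B) = {2, 6, 8, 10}
Verification via A' ∩ B': A' = {1, 2, 6, 7, 8, 9, 10}, B' = {2, 3, 4, 6, 8, 10, 11}
A' ∩ B' = {2, 6, 8, 10} ✓

{2, 6, 8, 10}


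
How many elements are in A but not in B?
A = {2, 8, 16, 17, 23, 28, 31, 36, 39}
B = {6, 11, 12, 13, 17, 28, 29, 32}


Set A = {2, 8, 16, 17, 23, 28, 31, 36, 39}
Set B = {6, 11, 12, 13, 17, 28, 29, 32}
A \ B = {2, 8, 16, 23, 31, 36, 39}
|A \ B| = 7

7


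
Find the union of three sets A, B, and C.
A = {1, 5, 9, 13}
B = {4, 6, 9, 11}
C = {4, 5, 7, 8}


Set A = {1, 5, 9, 13}
Set B = {4, 6, 9, 11}
Set C = {4, 5, 7, 8}
First, A ∪ B = {1, 4, 5, 6, 9, 11, 13}
Then, (A ∪ B) ∪ C = {1, 4, 5, 6, 7, 8, 9, 11, 13}

{1, 4, 5, 6, 7, 8, 9, 11, 13}


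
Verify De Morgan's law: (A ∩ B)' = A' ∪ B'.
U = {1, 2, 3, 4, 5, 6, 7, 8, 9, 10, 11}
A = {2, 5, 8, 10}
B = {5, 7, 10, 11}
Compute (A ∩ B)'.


U = {1, 2, 3, 4, 5, 6, 7, 8, 9, 10, 11}
A = {2, 5, 8, 10}, B = {5, 7, 10, 11}
A ∩ B = {5, 10}
(A ∩ B)' = U \ (A ∩ B) = {1, 2, 3, 4, 6, 7, 8, 9, 11}
Verification via A' ∪ B': A' = {1, 3, 4, 6, 7, 9, 11}, B' = {1, 2, 3, 4, 6, 8, 9}
A' ∪ B' = {1, 2, 3, 4, 6, 7, 8, 9, 11} ✓

{1, 2, 3, 4, 6, 7, 8, 9, 11}


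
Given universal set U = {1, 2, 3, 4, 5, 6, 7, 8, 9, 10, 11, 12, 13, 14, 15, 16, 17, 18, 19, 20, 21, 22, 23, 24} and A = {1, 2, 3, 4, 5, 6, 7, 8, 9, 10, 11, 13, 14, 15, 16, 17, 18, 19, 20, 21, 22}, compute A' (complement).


Universal set U = {1, 2, 3, 4, 5, 6, 7, 8, 9, 10, 11, 12, 13, 14, 15, 16, 17, 18, 19, 20, 21, 22, 23, 24}
Set A = {1, 2, 3, 4, 5, 6, 7, 8, 9, 10, 11, 13, 14, 15, 16, 17, 18, 19, 20, 21, 22}
A' = U \ A = elements in U but not in A
Checking each element of U:
1 (in A, exclude), 2 (in A, exclude), 3 (in A, exclude), 4 (in A, exclude), 5 (in A, exclude), 6 (in A, exclude), 7 (in A, exclude), 8 (in A, exclude), 9 (in A, exclude), 10 (in A, exclude), 11 (in A, exclude), 12 (not in A, include), 13 (in A, exclude), 14 (in A, exclude), 15 (in A, exclude), 16 (in A, exclude), 17 (in A, exclude), 18 (in A, exclude), 19 (in A, exclude), 20 (in A, exclude), 21 (in A, exclude), 22 (in A, exclude), 23 (not in A, include), 24 (not in A, include)
A' = {12, 23, 24}

{12, 23, 24}


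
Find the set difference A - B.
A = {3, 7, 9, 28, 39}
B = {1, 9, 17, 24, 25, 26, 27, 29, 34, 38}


Set A = {3, 7, 9, 28, 39}
Set B = {1, 9, 17, 24, 25, 26, 27, 29, 34, 38}
A \ B includes elements in A that are not in B.
Check each element of A:
3 (not in B, keep), 7 (not in B, keep), 9 (in B, remove), 28 (not in B, keep), 39 (not in B, keep)
A \ B = {3, 7, 28, 39}

{3, 7, 28, 39}


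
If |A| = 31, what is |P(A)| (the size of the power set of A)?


The set has 31 elements.
The power set contains all possible subsets.
|P(A)| = 2^|A| = 2^31 = 2147483648

2147483648


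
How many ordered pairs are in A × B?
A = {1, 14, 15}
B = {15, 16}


Set A = {1, 14, 15} has 3 elements.
Set B = {15, 16} has 2 elements.
|A × B| = |A| × |B| = 3 × 2 = 6

6


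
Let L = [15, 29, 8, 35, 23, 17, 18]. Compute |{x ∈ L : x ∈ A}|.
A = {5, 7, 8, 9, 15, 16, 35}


Set A = {5, 7, 8, 9, 15, 16, 35}
Candidates: [15, 29, 8, 35, 23, 17, 18]
Check each candidate:
15 ∈ A, 29 ∉ A, 8 ∈ A, 35 ∈ A, 23 ∉ A, 17 ∉ A, 18 ∉ A
Count of candidates in A: 3

3


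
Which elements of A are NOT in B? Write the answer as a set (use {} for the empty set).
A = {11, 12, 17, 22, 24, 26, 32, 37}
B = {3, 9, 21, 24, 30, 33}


Set A = {11, 12, 17, 22, 24, 26, 32, 37}
Set B = {3, 9, 21, 24, 30, 33}
Check each element of A against B:
11 ∉ B (include), 12 ∉ B (include), 17 ∉ B (include), 22 ∉ B (include), 24 ∈ B, 26 ∉ B (include), 32 ∉ B (include), 37 ∉ B (include)
Elements of A not in B: {11, 12, 17, 22, 26, 32, 37}

{11, 12, 17, 22, 26, 32, 37}


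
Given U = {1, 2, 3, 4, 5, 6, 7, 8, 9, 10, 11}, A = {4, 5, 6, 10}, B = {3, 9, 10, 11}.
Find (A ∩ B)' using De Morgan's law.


U = {1, 2, 3, 4, 5, 6, 7, 8, 9, 10, 11}
A = {4, 5, 6, 10}, B = {3, 9, 10, 11}
A ∩ B = {10}
(A ∩ B)' = U \ (A ∩ B) = {1, 2, 3, 4, 5, 6, 7, 8, 9, 11}
Verification via A' ∪ B': A' = {1, 2, 3, 7, 8, 9, 11}, B' = {1, 2, 4, 5, 6, 7, 8}
A' ∪ B' = {1, 2, 3, 4, 5, 6, 7, 8, 9, 11} ✓

{1, 2, 3, 4, 5, 6, 7, 8, 9, 11}


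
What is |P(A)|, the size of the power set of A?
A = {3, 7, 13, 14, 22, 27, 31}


Set A = {3, 7, 13, 14, 22, 27, 31}
|A| = 7
The power set P(A) contains all subsets of A.
|P(A)| = 2^|A| = 2^7 = 128

128


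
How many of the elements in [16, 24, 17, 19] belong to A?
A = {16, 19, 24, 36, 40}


Set A = {16, 19, 24, 36, 40}
Candidates: [16, 24, 17, 19]
Check each candidate:
16 ∈ A, 24 ∈ A, 17 ∉ A, 19 ∈ A
Count of candidates in A: 3

3


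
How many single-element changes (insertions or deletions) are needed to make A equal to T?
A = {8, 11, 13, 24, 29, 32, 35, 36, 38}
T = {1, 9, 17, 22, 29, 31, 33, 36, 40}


Set A = {8, 11, 13, 24, 29, 32, 35, 36, 38}
Set T = {1, 9, 17, 22, 29, 31, 33, 36, 40}
Elements to remove from A (in A, not in T): {8, 11, 13, 24, 32, 35, 38} → 7 removals
Elements to add to A (in T, not in A): {1, 9, 17, 22, 31, 33, 40} → 7 additions
Total edits = 7 + 7 = 14

14


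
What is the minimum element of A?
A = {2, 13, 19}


Set A = {2, 13, 19}
Elements in ascending order: 2, 13, 19
The smallest element is 2.

2


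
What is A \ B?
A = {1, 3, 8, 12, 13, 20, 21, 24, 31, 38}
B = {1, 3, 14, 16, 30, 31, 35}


Set A = {1, 3, 8, 12, 13, 20, 21, 24, 31, 38}
Set B = {1, 3, 14, 16, 30, 31, 35}
A \ B includes elements in A that are not in B.
Check each element of A:
1 (in B, remove), 3 (in B, remove), 8 (not in B, keep), 12 (not in B, keep), 13 (not in B, keep), 20 (not in B, keep), 21 (not in B, keep), 24 (not in B, keep), 31 (in B, remove), 38 (not in B, keep)
A \ B = {8, 12, 13, 20, 21, 24, 38}

{8, 12, 13, 20, 21, 24, 38}


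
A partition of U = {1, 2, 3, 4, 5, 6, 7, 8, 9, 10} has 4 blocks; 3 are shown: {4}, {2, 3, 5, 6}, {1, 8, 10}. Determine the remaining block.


U = {1, 2, 3, 4, 5, 6, 7, 8, 9, 10}
Shown blocks: {4}, {2, 3, 5, 6}, {1, 8, 10}
A partition's blocks are pairwise disjoint and cover U, so the missing block = U \ (union of shown blocks).
Union of shown blocks: {1, 2, 3, 4, 5, 6, 8, 10}
Missing block = U \ (union) = {7, 9}

{7, 9}


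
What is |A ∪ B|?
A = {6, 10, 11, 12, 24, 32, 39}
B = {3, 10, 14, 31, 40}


Set A = {6, 10, 11, 12, 24, 32, 39}, |A| = 7
Set B = {3, 10, 14, 31, 40}, |B| = 5
A ∩ B = {10}, |A ∩ B| = 1
|A ∪ B| = |A| + |B| - |A ∩ B| = 7 + 5 - 1 = 11

11


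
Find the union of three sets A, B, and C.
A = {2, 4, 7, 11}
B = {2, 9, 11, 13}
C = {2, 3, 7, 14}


Set A = {2, 4, 7, 11}
Set B = {2, 9, 11, 13}
Set C = {2, 3, 7, 14}
First, A ∪ B = {2, 4, 7, 9, 11, 13}
Then, (A ∪ B) ∪ C = {2, 3, 4, 7, 9, 11, 13, 14}

{2, 3, 4, 7, 9, 11, 13, 14}


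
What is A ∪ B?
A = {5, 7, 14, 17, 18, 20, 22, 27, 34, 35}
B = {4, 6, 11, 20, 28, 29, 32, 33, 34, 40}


Set A = {5, 7, 14, 17, 18, 20, 22, 27, 34, 35}
Set B = {4, 6, 11, 20, 28, 29, 32, 33, 34, 40}
A ∪ B includes all elements in either set.
Elements from A: {5, 7, 14, 17, 18, 20, 22, 27, 34, 35}
Elements from B not already included: {4, 6, 11, 28, 29, 32, 33, 40}
A ∪ B = {4, 5, 6, 7, 11, 14, 17, 18, 20, 22, 27, 28, 29, 32, 33, 34, 35, 40}

{4, 5, 6, 7, 11, 14, 17, 18, 20, 22, 27, 28, 29, 32, 33, 34, 35, 40}


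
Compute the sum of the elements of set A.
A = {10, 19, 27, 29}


Set A = {10, 19, 27, 29}
Sum = 10 + 19 + 27 + 29 = 85

85


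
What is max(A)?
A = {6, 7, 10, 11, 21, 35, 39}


Set A = {6, 7, 10, 11, 21, 35, 39}
Elements in ascending order: 6, 7, 10, 11, 21, 35, 39
The largest element is 39.

39


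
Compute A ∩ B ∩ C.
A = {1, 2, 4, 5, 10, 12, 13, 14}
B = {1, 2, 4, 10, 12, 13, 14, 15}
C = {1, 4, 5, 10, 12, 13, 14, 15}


Set A = {1, 2, 4, 5, 10, 12, 13, 14}
Set B = {1, 2, 4, 10, 12, 13, 14, 15}
Set C = {1, 4, 5, 10, 12, 13, 14, 15}
First, A ∩ B = {1, 2, 4, 10, 12, 13, 14}
Then, (A ∩ B) ∩ C = {1, 4, 10, 12, 13, 14}

{1, 4, 10, 12, 13, 14}


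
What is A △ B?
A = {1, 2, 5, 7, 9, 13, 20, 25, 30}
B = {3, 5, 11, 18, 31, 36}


Set A = {1, 2, 5, 7, 9, 13, 20, 25, 30}
Set B = {3, 5, 11, 18, 31, 36}
A △ B = (A \ B) ∪ (B \ A)
Elements in A but not B: {1, 2, 7, 9, 13, 20, 25, 30}
Elements in B but not A: {3, 11, 18, 31, 36}
A △ B = {1, 2, 3, 7, 9, 11, 13, 18, 20, 25, 30, 31, 36}

{1, 2, 3, 7, 9, 11, 13, 18, 20, 25, 30, 31, 36}


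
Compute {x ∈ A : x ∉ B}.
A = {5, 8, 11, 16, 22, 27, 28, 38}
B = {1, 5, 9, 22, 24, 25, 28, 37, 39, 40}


Set A = {5, 8, 11, 16, 22, 27, 28, 38}
Set B = {1, 5, 9, 22, 24, 25, 28, 37, 39, 40}
Check each element of A against B:
5 ∈ B, 8 ∉ B (include), 11 ∉ B (include), 16 ∉ B (include), 22 ∈ B, 27 ∉ B (include), 28 ∈ B, 38 ∉ B (include)
Elements of A not in B: {8, 11, 16, 27, 38}

{8, 11, 16, 27, 38}


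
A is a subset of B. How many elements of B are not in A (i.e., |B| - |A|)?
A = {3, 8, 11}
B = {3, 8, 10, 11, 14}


Set A = {3, 8, 11}, |A| = 3
Set B = {3, 8, 10, 11, 14}, |B| = 5
Since A ⊆ B: B \ A = {10, 14}
|B| - |A| = 5 - 3 = 2

2


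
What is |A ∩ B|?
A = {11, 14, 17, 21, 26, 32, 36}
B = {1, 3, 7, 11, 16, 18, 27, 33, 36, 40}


Set A = {11, 14, 17, 21, 26, 32, 36}
Set B = {1, 3, 7, 11, 16, 18, 27, 33, 36, 40}
A ∩ B = {11, 36}
|A ∩ B| = 2

2


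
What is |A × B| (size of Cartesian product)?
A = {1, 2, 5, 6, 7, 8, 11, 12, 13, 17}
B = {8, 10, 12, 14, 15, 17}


Set A = {1, 2, 5, 6, 7, 8, 11, 12, 13, 17} has 10 elements.
Set B = {8, 10, 12, 14, 15, 17} has 6 elements.
|A × B| = |A| × |B| = 10 × 6 = 60

60


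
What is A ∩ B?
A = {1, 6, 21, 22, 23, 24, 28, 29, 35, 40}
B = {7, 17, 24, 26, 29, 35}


Set A = {1, 6, 21, 22, 23, 24, 28, 29, 35, 40}
Set B = {7, 17, 24, 26, 29, 35}
A ∩ B includes only elements in both sets.
Check each element of A against B:
1 ✗, 6 ✗, 21 ✗, 22 ✗, 23 ✗, 24 ✓, 28 ✗, 29 ✓, 35 ✓, 40 ✗
A ∩ B = {24, 29, 35}

{24, 29, 35}


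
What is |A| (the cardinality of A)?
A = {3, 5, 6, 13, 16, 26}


Set A = {3, 5, 6, 13, 16, 26}
Listing elements: 3, 5, 6, 13, 16, 26
Counting: 6 elements
|A| = 6

6


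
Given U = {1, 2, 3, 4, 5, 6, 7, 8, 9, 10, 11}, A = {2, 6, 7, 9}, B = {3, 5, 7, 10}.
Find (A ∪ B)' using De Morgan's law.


U = {1, 2, 3, 4, 5, 6, 7, 8, 9, 10, 11}
A = {2, 6, 7, 9}, B = {3, 5, 7, 10}
A ∪ B = {2, 3, 5, 6, 7, 9, 10}
(A ∪ B)' = U \ (A ∪ B) = {1, 4, 8, 11}
Verification via A' ∩ B': A' = {1, 3, 4, 5, 8, 10, 11}, B' = {1, 2, 4, 6, 8, 9, 11}
A' ∩ B' = {1, 4, 8, 11} ✓

{1, 4, 8, 11}


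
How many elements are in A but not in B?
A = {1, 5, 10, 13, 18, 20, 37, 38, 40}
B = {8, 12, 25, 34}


Set A = {1, 5, 10, 13, 18, 20, 37, 38, 40}
Set B = {8, 12, 25, 34}
A \ B = {1, 5, 10, 13, 18, 20, 37, 38, 40}
|A \ B| = 9

9


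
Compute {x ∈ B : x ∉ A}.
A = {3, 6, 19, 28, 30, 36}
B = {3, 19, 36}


Set A = {3, 6, 19, 28, 30, 36}
Set B = {3, 19, 36}
Check each element of B against A:
3 ∈ A, 19 ∈ A, 36 ∈ A
Elements of B not in A: {}

{}


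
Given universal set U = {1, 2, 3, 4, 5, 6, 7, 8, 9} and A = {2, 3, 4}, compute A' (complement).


Universal set U = {1, 2, 3, 4, 5, 6, 7, 8, 9}
Set A = {2, 3, 4}
A' = U \ A = elements in U but not in A
Checking each element of U:
1 (not in A, include), 2 (in A, exclude), 3 (in A, exclude), 4 (in A, exclude), 5 (not in A, include), 6 (not in A, include), 7 (not in A, include), 8 (not in A, include), 9 (not in A, include)
A' = {1, 5, 6, 7, 8, 9}

{1, 5, 6, 7, 8, 9}


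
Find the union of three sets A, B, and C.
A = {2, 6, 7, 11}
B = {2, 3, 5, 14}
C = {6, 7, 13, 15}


Set A = {2, 6, 7, 11}
Set B = {2, 3, 5, 14}
Set C = {6, 7, 13, 15}
First, A ∪ B = {2, 3, 5, 6, 7, 11, 14}
Then, (A ∪ B) ∪ C = {2, 3, 5, 6, 7, 11, 13, 14, 15}

{2, 3, 5, 6, 7, 11, 13, 14, 15}


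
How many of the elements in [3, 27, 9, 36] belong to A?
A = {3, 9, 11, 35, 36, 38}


Set A = {3, 9, 11, 35, 36, 38}
Candidates: [3, 27, 9, 36]
Check each candidate:
3 ∈ A, 27 ∉ A, 9 ∈ A, 36 ∈ A
Count of candidates in A: 3

3


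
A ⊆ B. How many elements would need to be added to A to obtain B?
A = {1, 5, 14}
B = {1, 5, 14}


Set A = {1, 5, 14}, |A| = 3
Set B = {1, 5, 14}, |B| = 3
Since A ⊆ B: B \ A = {}
|B| - |A| = 3 - 3 = 0

0


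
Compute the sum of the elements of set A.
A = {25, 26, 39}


Set A = {25, 26, 39}
Sum = 25 + 26 + 39 = 90

90


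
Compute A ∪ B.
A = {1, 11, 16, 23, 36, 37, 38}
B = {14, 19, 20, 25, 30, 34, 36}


Set A = {1, 11, 16, 23, 36, 37, 38}
Set B = {14, 19, 20, 25, 30, 34, 36}
A ∪ B includes all elements in either set.
Elements from A: {1, 11, 16, 23, 36, 37, 38}
Elements from B not already included: {14, 19, 20, 25, 30, 34}
A ∪ B = {1, 11, 14, 16, 19, 20, 23, 25, 30, 34, 36, 37, 38}

{1, 11, 14, 16, 19, 20, 23, 25, 30, 34, 36, 37, 38}


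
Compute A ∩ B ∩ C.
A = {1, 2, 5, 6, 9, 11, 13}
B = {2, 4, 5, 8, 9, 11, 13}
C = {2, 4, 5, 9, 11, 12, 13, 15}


Set A = {1, 2, 5, 6, 9, 11, 13}
Set B = {2, 4, 5, 8, 9, 11, 13}
Set C = {2, 4, 5, 9, 11, 12, 13, 15}
First, A ∩ B = {2, 5, 9, 11, 13}
Then, (A ∩ B) ∩ C = {2, 5, 9, 11, 13}

{2, 5, 9, 11, 13}


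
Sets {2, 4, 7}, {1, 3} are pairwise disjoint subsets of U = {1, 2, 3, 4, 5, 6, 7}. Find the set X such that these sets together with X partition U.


U = {1, 2, 3, 4, 5, 6, 7}
Shown blocks: {2, 4, 7}, {1, 3}
A partition's blocks are pairwise disjoint and cover U, so the missing block = U \ (union of shown blocks).
Union of shown blocks: {1, 2, 3, 4, 7}
Missing block = U \ (union) = {5, 6}

{5, 6}


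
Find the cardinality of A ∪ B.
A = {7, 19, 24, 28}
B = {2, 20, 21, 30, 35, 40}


Set A = {7, 19, 24, 28}, |A| = 4
Set B = {2, 20, 21, 30, 35, 40}, |B| = 6
A ∩ B = {}, |A ∩ B| = 0
|A ∪ B| = |A| + |B| - |A ∩ B| = 4 + 6 - 0 = 10

10


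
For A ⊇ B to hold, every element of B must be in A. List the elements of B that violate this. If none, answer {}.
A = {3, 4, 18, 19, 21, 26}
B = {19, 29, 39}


Set A = {3, 4, 18, 19, 21, 26}
Set B = {19, 29, 39}
Check each element of B against A:
19 ∈ A, 29 ∉ A (include), 39 ∉ A (include)
Elements of B not in A: {29, 39}

{29, 39}


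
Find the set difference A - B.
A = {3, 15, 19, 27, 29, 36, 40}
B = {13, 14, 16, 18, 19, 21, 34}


Set A = {3, 15, 19, 27, 29, 36, 40}
Set B = {13, 14, 16, 18, 19, 21, 34}
A \ B includes elements in A that are not in B.
Check each element of A:
3 (not in B, keep), 15 (not in B, keep), 19 (in B, remove), 27 (not in B, keep), 29 (not in B, keep), 36 (not in B, keep), 40 (not in B, keep)
A \ B = {3, 15, 27, 29, 36, 40}

{3, 15, 27, 29, 36, 40}


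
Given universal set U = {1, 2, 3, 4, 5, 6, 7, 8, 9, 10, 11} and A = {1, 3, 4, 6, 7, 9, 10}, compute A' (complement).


Universal set U = {1, 2, 3, 4, 5, 6, 7, 8, 9, 10, 11}
Set A = {1, 3, 4, 6, 7, 9, 10}
A' = U \ A = elements in U but not in A
Checking each element of U:
1 (in A, exclude), 2 (not in A, include), 3 (in A, exclude), 4 (in A, exclude), 5 (not in A, include), 6 (in A, exclude), 7 (in A, exclude), 8 (not in A, include), 9 (in A, exclude), 10 (in A, exclude), 11 (not in A, include)
A' = {2, 5, 8, 11}

{2, 5, 8, 11}


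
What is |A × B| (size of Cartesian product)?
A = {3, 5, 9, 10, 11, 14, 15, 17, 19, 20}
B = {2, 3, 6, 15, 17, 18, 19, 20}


Set A = {3, 5, 9, 10, 11, 14, 15, 17, 19, 20} has 10 elements.
Set B = {2, 3, 6, 15, 17, 18, 19, 20} has 8 elements.
|A × B| = |A| × |B| = 10 × 8 = 80

80


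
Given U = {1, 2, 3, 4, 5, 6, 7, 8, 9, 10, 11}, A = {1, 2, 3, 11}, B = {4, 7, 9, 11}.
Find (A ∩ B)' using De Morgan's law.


U = {1, 2, 3, 4, 5, 6, 7, 8, 9, 10, 11}
A = {1, 2, 3, 11}, B = {4, 7, 9, 11}
A ∩ B = {11}
(A ∩ B)' = U \ (A ∩ B) = {1, 2, 3, 4, 5, 6, 7, 8, 9, 10}
Verification via A' ∪ B': A' = {4, 5, 6, 7, 8, 9, 10}, B' = {1, 2, 3, 5, 6, 8, 10}
A' ∪ B' = {1, 2, 3, 4, 5, 6, 7, 8, 9, 10} ✓

{1, 2, 3, 4, 5, 6, 7, 8, 9, 10}


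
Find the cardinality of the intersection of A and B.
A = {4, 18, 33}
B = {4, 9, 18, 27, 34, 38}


Set A = {4, 18, 33}
Set B = {4, 9, 18, 27, 34, 38}
A ∩ B = {4, 18}
|A ∩ B| = 2

2


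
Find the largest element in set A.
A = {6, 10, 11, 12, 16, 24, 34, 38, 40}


Set A = {6, 10, 11, 12, 16, 24, 34, 38, 40}
Elements in ascending order: 6, 10, 11, 12, 16, 24, 34, 38, 40
The largest element is 40.

40


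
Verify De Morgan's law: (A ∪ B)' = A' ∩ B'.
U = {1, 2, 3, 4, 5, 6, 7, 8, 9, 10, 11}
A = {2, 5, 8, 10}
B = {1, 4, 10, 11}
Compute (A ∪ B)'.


U = {1, 2, 3, 4, 5, 6, 7, 8, 9, 10, 11}
A = {2, 5, 8, 10}, B = {1, 4, 10, 11}
A ∪ B = {1, 2, 4, 5, 8, 10, 11}
(A ∪ B)' = U \ (A ∪ B) = {3, 6, 7, 9}
Verification via A' ∩ B': A' = {1, 3, 4, 6, 7, 9, 11}, B' = {2, 3, 5, 6, 7, 8, 9}
A' ∩ B' = {3, 6, 7, 9} ✓

{3, 6, 7, 9}


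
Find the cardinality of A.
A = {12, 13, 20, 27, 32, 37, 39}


Set A = {12, 13, 20, 27, 32, 37, 39}
Listing elements: 12, 13, 20, 27, 32, 37, 39
Counting: 7 elements
|A| = 7

7


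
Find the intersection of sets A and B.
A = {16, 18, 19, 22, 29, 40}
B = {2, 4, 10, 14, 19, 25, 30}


Set A = {16, 18, 19, 22, 29, 40}
Set B = {2, 4, 10, 14, 19, 25, 30}
A ∩ B includes only elements in both sets.
Check each element of A against B:
16 ✗, 18 ✗, 19 ✓, 22 ✗, 29 ✗, 40 ✗
A ∩ B = {19}

{19}


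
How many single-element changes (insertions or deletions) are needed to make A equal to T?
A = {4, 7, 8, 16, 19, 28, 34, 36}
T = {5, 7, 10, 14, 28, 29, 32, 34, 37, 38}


Set A = {4, 7, 8, 16, 19, 28, 34, 36}
Set T = {5, 7, 10, 14, 28, 29, 32, 34, 37, 38}
Elements to remove from A (in A, not in T): {4, 8, 16, 19, 36} → 5 removals
Elements to add to A (in T, not in A): {5, 10, 14, 29, 32, 37, 38} → 7 additions
Total edits = 5 + 7 = 12

12


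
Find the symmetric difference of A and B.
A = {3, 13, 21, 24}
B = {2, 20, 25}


Set A = {3, 13, 21, 24}
Set B = {2, 20, 25}
A △ B = (A \ B) ∪ (B \ A)
Elements in A but not B: {3, 13, 21, 24}
Elements in B but not A: {2, 20, 25}
A △ B = {2, 3, 13, 20, 21, 24, 25}

{2, 3, 13, 20, 21, 24, 25}


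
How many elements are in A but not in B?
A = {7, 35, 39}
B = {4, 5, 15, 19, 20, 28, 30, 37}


Set A = {7, 35, 39}
Set B = {4, 5, 15, 19, 20, 28, 30, 37}
A \ B = {7, 35, 39}
|A \ B| = 3

3


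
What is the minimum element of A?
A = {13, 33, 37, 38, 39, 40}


Set A = {13, 33, 37, 38, 39, 40}
Elements in ascending order: 13, 33, 37, 38, 39, 40
The smallest element is 13.

13


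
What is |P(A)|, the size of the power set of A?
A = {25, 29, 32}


Set A = {25, 29, 32}
|A| = 3
The power set P(A) contains all subsets of A.
|P(A)| = 2^|A| = 2^3 = 8

8


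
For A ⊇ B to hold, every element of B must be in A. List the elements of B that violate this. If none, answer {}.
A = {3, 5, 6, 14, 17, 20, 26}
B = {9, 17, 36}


Set A = {3, 5, 6, 14, 17, 20, 26}
Set B = {9, 17, 36}
Check each element of B against A:
9 ∉ A (include), 17 ∈ A, 36 ∉ A (include)
Elements of B not in A: {9, 36}

{9, 36}
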